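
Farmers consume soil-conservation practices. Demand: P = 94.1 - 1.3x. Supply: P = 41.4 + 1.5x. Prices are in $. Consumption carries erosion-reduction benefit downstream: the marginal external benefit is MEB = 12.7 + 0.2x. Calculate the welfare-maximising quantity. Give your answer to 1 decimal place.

x* = 25.2

Social marginal benefit = demand + MEB = 106.8 - 1.1x.
Set SMB = MC: 106.8 - 1.1x = 41.4 + 1.5x → x* = 25.1538.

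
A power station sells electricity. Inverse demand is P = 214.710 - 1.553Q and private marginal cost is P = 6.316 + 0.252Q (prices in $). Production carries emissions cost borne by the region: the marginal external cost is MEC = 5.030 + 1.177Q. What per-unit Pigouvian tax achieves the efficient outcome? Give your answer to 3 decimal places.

Social marginal cost = private MC + MEC = 11.346 + 1.429Q.
Set SMC = demand: 11.346 + 1.429Q = 214.710 - 1.553Q → Q* = 68.1972.
The Pigouvian tax equals MEC at Q*: 5.030 + 1.177×68.1972 = 85.2981.

tax = $85.298 per unit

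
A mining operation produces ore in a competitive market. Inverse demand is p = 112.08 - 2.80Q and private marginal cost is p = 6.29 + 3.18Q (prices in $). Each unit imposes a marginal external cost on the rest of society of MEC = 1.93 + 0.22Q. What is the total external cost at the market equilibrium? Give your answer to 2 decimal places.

Market equilibrium (private): 6.29 + 3.18Q = 112.08 - 2.80Q → Q_m = 17.6906.
Total external cost = ∫₀^{Q_m} (1.93 + 0.22Q) dQ = 1.93×17.6906 + ½×0.22×17.6906² = 68.5682.

$68.57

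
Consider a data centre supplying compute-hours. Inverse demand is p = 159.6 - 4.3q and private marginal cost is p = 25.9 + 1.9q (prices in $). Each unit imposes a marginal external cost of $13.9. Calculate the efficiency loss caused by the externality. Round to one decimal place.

DWL = $15.6

Market equilibrium (private): 25.9 + 1.9q = 159.6 - 4.3q → q_m = 21.5645.
Social marginal cost = private MC + MEC = 39.8 + 1.9q.
Set SMC = demand: 39.8 + 1.9q = 159.6 - 4.3q → q* = 19.3226.
The welfare-loss triangle has base |q_m − q*| and height MEC(q_m) (the vertical gap between SMC and demand is zero at q* and MEC at q_m).
DWL = ½ × 2.2419 × 13.9000 = 15.5812.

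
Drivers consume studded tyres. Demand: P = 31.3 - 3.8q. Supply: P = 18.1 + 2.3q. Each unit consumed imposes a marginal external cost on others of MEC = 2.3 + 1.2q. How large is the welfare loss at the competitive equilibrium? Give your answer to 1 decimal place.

DWL = 1.6

Market equilibrium (private): 18.1 + 2.3q = 31.3 - 3.8q → q_m = 2.1639.
Social marginal benefit = demand − MEC = 29.0 - 5.0q.
Set SMB = MC: 29.0 - 5.0q = 18.1 + 2.3q → q* = 1.4932.
The welfare-loss triangle has base |q_m − q*| and height MEC(q_m) (the vertical gap between SMB and MC is zero at q* and MEC at q_m).
DWL = ½ × 0.6707 × 4.8967 = 1.6421.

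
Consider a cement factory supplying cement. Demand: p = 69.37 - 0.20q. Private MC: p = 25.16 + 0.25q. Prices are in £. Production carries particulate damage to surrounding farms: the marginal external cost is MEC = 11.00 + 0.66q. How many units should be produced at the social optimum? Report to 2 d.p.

q* = 29.92

Social marginal cost = private MC + MEC = 36.16 + 0.91q.
Set SMC = demand: 36.16 + 0.91q = 69.37 - 0.20q → q* = 29.9189.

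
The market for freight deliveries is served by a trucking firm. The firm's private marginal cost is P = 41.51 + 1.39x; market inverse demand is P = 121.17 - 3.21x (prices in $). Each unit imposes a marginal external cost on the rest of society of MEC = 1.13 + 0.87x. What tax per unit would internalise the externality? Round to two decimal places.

tax = $13.62 per unit

Social marginal cost = private MC + MEC = 42.64 + 2.26x.
Set SMC = demand: 42.64 + 2.26x = 121.17 - 3.21x → x* = 14.3565.
The Pigouvian tax equals MEC at x*: 1.13 + 0.87×14.3565 = 13.6202.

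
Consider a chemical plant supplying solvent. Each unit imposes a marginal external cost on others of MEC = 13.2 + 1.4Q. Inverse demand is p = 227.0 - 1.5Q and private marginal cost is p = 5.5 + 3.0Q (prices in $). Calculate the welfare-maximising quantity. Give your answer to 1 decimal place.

Q* = 35.3

Social marginal cost = private MC + MEC = 18.7 + 4.4Q.
Set SMC = demand: 18.7 + 4.4Q = 227.0 - 1.5Q → Q* = 35.3051.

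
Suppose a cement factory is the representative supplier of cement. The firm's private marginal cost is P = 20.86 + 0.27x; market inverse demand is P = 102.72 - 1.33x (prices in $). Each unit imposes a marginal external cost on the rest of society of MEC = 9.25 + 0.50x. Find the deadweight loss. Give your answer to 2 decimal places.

Market equilibrium (private): 20.86 + 0.27x = 102.72 - 1.33x → x_m = 51.1625.
Social marginal cost = private MC + MEC = 30.11 + 0.77x.
Set SMC = demand: 30.11 + 0.77x = 102.72 - 1.33x → x* = 34.5762.
Between x* and x_m the wedge SMC − demand runs linearly from 0 to MEC(x_m), so the loss is a triangle.
DWL = ½ × 16.5863 × 34.8313 = 288.8612.

DWL = $288.86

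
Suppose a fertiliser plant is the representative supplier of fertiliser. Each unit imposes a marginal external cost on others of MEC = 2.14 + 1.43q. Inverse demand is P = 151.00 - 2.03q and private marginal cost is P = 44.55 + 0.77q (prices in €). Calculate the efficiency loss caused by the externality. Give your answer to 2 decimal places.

DWL = €377.41

Market equilibrium (private): 44.55 + 0.77q = 151.00 - 2.03q → q_m = 38.0179.
Social marginal cost = private MC + MEC = 46.69 + 2.20q.
Set SMC = demand: 46.69 + 2.20q = 151.00 - 2.03q → q* = 24.6596.
The welfare-loss triangle has base |q_m − q*| and height MEC(q_m) (the vertical gap between SMC and demand is zero at q* and MEC at q_m).
DWL = ½ × 13.3583 × 56.5055 = 377.4087.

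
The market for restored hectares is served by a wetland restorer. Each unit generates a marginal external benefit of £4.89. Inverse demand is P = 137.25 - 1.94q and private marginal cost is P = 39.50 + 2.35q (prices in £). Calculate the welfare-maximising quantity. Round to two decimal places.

q* = 23.93

Social marginal cost = private MC − MEB = 34.61 + 2.35q.
Set SMC = demand: 34.61 + 2.35q = 137.25 - 1.94q → q* = 23.9254.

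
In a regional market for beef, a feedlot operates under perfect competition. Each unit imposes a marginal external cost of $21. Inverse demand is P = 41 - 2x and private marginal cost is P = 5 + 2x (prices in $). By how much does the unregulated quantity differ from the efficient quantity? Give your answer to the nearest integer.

5 units

Market equilibrium (private): 5 + 2x = 41 - 2x → x_m = 9.0000.
Social marginal cost = private MC + MEC = 26 + 2x.
Set SMC = demand: 26 + 2x = 41 - 2x → x* = 3.7500.
Gap = |9.0000 − 3.7500| = 5.2500.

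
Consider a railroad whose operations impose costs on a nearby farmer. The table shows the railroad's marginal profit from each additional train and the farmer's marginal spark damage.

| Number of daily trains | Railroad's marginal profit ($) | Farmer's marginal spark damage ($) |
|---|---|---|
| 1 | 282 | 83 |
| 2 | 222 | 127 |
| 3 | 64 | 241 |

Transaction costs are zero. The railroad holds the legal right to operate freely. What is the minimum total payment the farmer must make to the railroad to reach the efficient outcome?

Left alone the railroad would choose level 3 (marginal profit stays positive).
Efficient level: k* = 2 (marginal profit ≥ marginal spark damage through 2).
The farmer must at least cover the railroad's forgone profit from cutting 3→2: 64 = 64.

$64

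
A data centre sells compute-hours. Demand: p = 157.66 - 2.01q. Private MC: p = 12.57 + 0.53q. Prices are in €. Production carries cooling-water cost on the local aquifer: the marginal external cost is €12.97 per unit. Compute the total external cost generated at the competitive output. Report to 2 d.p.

€740.87

Market equilibrium (private): 12.57 + 0.53q = 157.66 - 2.01q → q_m = 57.1220.
Total external cost = MEC × q_m = 12.97 × 57.1220 = 740.8723.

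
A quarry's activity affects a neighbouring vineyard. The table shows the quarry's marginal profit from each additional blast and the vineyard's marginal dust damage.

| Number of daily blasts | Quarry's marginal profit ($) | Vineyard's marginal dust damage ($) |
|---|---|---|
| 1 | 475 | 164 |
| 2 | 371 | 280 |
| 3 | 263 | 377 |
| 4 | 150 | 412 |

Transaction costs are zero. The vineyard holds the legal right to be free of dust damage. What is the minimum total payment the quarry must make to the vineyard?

$444

Efficient level: marginal profit ≥ marginal dust damage through level 2, so k* = 2.
With the vineyard holding the right, the quarry must at least compensate total damage at k*: 164 + 280 = 444.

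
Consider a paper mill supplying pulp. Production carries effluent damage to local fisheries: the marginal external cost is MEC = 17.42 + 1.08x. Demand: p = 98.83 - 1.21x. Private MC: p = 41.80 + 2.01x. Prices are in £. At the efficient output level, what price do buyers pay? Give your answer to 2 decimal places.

P = £87.68

Social marginal cost = private MC + MEC = 59.22 + 3.09x.
Set SMC = demand: 59.22 + 3.09x = 98.83 - 1.21x → x* = 9.2116.
Consumer price on the demand curve at x*: 98.83 − 1.21×9.2116 = 87.6840.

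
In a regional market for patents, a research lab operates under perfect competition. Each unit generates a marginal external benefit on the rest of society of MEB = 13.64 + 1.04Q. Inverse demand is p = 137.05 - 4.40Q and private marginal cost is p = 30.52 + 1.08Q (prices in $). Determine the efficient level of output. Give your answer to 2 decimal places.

Social marginal cost = private MC − MEB = 16.88 + 0.04Q.
Set SMC = demand: 16.88 + 0.04Q = 137.05 - 4.40Q → Q* = 27.0653.

Q* = 27.07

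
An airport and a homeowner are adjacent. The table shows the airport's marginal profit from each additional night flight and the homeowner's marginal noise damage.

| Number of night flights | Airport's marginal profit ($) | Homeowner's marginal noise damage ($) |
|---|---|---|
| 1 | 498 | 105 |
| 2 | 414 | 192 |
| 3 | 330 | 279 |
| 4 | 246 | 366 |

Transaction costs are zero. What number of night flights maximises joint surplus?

3

Bargaining reaches the level where marginal profit last exceeds marginal noise damage.
That holds through level 3 (330 ≥ 279) but not at 4 (246 < 366).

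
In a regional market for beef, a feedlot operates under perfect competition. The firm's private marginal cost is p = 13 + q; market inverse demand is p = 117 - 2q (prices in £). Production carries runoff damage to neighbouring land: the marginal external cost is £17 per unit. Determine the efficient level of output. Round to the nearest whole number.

Social marginal cost = private MC + MEC = 30 + q.
Set SMC = demand: 30 + q = 117 - 2q → q* = 29.0000.

q* = 29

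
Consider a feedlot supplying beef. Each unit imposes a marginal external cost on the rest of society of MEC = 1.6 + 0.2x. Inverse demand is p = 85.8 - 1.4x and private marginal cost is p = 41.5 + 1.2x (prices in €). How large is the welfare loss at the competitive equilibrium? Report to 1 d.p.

Market equilibrium (private): 41.5 + 1.2x = 85.8 - 1.4x → x_m = 17.0385.
Social marginal cost = private MC + MEC = 43.1 + 1.4x.
Set SMC = demand: 43.1 + 1.4x = 85.8 - 1.4x → x* = 15.2500.
Between x* and x_m the wedge SMC − demand runs linearly from 0 to MEC(x_m), so the loss is a triangle.
DWL = ½ × 1.7885 × 5.0077 = 4.4781.

DWL = €4.5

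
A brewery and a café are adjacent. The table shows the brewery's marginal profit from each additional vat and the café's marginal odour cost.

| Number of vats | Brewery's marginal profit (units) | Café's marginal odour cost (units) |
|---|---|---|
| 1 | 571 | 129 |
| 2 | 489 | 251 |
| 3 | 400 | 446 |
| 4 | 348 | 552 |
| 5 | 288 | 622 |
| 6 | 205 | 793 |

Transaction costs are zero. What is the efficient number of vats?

2

Bargaining reaches the level where marginal profit last exceeds marginal odour cost.
That holds through level 2 (489 ≥ 251) but not at 3 (400 < 446).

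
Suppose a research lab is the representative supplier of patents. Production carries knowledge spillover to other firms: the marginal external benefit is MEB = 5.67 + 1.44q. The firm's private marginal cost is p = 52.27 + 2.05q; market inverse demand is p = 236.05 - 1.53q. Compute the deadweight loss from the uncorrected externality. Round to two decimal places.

Market equilibrium (private): 52.27 + 2.05q = 236.05 - 1.53q → q_m = 51.3352.
Social marginal cost = private MC − MEB = 46.60 + 0.61q.
Set SMC = demand: 46.60 + 0.61q = 236.05 - 1.53q → q* = 88.5280.
The welfare-loss triangle has base |q_m − q*| and height MEB(q_m) (the vertical gap between SMC and demand is zero at q* and MEB at q_m).
DWL = ½ × 37.1928 × 79.5927 = 1480.1377.

DWL = 1480.14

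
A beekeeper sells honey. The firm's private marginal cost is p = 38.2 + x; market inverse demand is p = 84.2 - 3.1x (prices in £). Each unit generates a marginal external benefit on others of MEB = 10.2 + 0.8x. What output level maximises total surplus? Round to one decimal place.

x* = 17.0

Social marginal cost = private MC − MEB = 28.0 + 0.2x.
Set SMC = demand: 28.0 + 0.2x = 84.2 - 3.1x → x* = 17.0303.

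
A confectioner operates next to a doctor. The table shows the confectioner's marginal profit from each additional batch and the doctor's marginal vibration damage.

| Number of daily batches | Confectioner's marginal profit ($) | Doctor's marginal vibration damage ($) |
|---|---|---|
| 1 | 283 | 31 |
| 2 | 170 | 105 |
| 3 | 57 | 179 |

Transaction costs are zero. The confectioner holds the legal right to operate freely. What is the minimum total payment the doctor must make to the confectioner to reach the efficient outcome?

$57

Left alone the confectioner would choose level 3 (marginal profit stays positive).
Efficient level: k* = 2 (marginal profit ≥ marginal vibration damage through 2).
The doctor must at least cover the confectioner's forgone profit from cutting 3→2: 57 = 57.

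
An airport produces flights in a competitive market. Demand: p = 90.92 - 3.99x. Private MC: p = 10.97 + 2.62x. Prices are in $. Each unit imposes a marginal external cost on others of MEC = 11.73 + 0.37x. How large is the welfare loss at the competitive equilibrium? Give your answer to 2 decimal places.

DWL = $18.81

Market equilibrium (private): 10.97 + 2.62x = 90.92 - 3.99x → x_m = 12.0953.
Social marginal cost = private MC + MEC = 22.70 + 2.99x.
Set SMC = demand: 22.70 + 2.99x = 90.92 - 3.99x → x* = 9.7736.
The loss is the area between SMC and demand from x* to x_m; with linear curves that's a triangle of height MEC(x_m).
DWL = ½ × 2.3217 × 16.2053 = 18.8119.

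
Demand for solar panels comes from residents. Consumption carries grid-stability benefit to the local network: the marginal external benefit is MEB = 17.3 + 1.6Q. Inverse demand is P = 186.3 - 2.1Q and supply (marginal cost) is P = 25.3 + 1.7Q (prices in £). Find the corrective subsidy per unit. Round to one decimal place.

Social marginal benefit = demand + MEB = 203.6 - 0.5Q.
Set SMB = MC: 203.6 - 0.5Q = 25.3 + 1.7Q → Q* = 81.0455.
The Pigouvian subsidy equals MEB at Q*: 17.3 + 1.6×81.0455 = 146.9728.

subsidy = £147.0 per unit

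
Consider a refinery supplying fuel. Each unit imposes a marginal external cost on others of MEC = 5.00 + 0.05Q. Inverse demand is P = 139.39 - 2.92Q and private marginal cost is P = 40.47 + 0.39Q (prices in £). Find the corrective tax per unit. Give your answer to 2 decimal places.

tax = £6.40 per unit

Social marginal cost = private MC + MEC = 45.47 + 0.44Q.
Set SMC = demand: 45.47 + 0.44Q = 139.39 - 2.92Q → Q* = 27.9524.
The Pigouvian tax equals MEC at Q*: 5.00 + 0.05×27.9524 = 6.3976.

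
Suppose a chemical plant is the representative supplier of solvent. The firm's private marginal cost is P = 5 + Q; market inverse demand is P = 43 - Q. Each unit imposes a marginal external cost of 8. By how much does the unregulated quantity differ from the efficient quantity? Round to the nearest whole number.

4 units

Market equilibrium (private): 5 + Q = 43 - Q → Q_m = 19.0000.
Social marginal cost = private MC + MEC = 13 + Q.
Set SMC = demand: 13 + Q = 43 - Q → Q* = 15.0000.
Gap = |19.0000 − 15.0000| = 4.0000.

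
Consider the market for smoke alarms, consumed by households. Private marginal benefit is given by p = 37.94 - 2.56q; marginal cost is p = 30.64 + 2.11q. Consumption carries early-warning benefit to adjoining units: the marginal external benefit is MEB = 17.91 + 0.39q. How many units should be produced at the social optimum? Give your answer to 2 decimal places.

Social marginal benefit = demand + MEB = 55.85 - 2.17q.
Set SMB = MC: 55.85 - 2.17q = 30.64 + 2.11q → q* = 5.8902.

q* = 5.89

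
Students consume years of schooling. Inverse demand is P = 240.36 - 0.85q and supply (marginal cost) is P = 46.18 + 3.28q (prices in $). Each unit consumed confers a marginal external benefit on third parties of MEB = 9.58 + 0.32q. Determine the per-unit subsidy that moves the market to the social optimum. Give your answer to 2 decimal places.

subsidy = $26.69 per unit

Social marginal benefit = demand + MEB = 249.94 - 0.53q.
Set SMB = MC: 249.94 - 0.53q = 46.18 + 3.28q → q* = 53.4803.
The Pigouvian subsidy equals MEB at q*: 9.58 + 0.32×53.4803 = 26.6937.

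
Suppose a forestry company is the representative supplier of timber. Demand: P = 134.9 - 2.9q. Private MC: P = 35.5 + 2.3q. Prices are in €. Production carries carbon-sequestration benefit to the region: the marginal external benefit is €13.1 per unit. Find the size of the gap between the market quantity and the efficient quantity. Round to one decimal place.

2.5 units

Market equilibrium (private): 35.5 + 2.3q = 134.9 - 2.9q → q_m = 19.1154.
Social marginal cost = private MC − MEB = 22.4 + 2.3q.
Set SMC = demand: 22.4 + 2.3q = 134.9 - 2.9q → q* = 21.6346.
Gap = |19.1154 − 21.6346| = 2.5192.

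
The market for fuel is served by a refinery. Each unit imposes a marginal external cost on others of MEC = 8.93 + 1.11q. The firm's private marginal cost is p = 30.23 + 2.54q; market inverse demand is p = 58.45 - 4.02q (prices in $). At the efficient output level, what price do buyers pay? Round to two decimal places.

P = $48.34

Social marginal cost = private MC + MEC = 39.16 + 3.65q.
Set SMC = demand: 39.16 + 3.65q = 58.45 - 4.02q → q* = 2.5150.
Consumer price on the demand curve at q*: 58.45 − 4.02×2.5150 = 48.3397.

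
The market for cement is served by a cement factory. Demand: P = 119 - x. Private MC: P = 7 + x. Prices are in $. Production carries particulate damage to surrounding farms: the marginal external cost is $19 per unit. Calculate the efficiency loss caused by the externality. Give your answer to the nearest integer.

DWL = $90

Market equilibrium (private): 7 + x = 119 - x → x_m = 56.0000.
Social marginal cost = private MC + MEC = 26 + x.
Set SMC = demand: 26 + x = 119 - x → x* = 46.5000.
Between x* and x_m the wedge SMC − demand runs linearly from 0 to MEC(x_m), so the loss is a triangle.
DWL = ½ × 9.5000 × 19.0000 = 90.2500.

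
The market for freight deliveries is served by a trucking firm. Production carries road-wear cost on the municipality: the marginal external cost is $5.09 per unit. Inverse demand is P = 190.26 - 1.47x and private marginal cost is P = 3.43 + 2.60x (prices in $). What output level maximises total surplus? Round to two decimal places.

Social marginal cost = private MC + MEC = 8.52 + 2.60x.
Set SMC = demand: 8.52 + 2.60x = 190.26 - 1.47x → x* = 44.6536.

x* = 44.65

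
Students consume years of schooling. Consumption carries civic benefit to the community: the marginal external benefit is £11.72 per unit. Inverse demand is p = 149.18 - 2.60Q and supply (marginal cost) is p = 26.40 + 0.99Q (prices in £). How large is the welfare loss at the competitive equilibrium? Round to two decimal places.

Market equilibrium (private): 26.40 + 0.99Q = 149.18 - 2.60Q → Q_m = 34.2006.
Social marginal benefit = demand + MEB = 160.90 - 2.60Q.
Set SMB = MC: 160.90 - 2.60Q = 26.40 + 0.99Q → Q* = 37.4652.
Between Q* and Q_m the wedge SMB − MC runs linearly from 0 to MEB(Q_m), so the loss is a triangle.
DWL = ½ × 3.2646 × 11.7200 = 19.1306.

DWL = £19.13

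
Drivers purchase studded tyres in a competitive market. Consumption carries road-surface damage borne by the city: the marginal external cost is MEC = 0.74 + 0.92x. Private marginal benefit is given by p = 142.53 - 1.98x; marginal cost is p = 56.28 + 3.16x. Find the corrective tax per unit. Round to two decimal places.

tax = 13.72 per unit

Social marginal benefit = demand − MEC = 141.79 - 2.90x.
Set SMB = MC: 141.79 - 2.90x = 56.28 + 3.16x → x* = 14.1106.
The Pigouvian tax equals MEC at x*: 0.74 + 0.92×14.1106 = 13.7218.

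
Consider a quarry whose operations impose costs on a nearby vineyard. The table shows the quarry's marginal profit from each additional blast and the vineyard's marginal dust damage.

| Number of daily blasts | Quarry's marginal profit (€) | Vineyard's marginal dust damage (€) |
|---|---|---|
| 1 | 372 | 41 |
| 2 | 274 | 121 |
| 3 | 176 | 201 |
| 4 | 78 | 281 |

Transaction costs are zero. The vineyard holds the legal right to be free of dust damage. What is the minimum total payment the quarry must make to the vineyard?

Efficient level: marginal profit ≥ marginal dust damage through level 2, so k* = 2.
With the vineyard holding the right, the quarry must at least compensate total damage at k*: 41 + 121 = 162.

€162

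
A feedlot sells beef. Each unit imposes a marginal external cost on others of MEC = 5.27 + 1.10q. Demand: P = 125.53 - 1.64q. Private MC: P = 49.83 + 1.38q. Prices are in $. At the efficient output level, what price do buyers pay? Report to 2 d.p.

Social marginal cost = private MC + MEC = 55.10 + 2.48q.
Set SMC = demand: 55.10 + 2.48q = 125.53 - 1.64q → q* = 17.0947.
Consumer price on the demand curve at q*: 125.53 − 1.64×17.0947 = 97.4947.

P = $97.49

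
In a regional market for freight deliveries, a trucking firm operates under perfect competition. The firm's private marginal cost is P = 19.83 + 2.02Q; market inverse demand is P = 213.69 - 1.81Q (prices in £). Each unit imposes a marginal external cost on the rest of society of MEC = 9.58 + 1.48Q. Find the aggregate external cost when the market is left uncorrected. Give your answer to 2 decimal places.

Market equilibrium (private): 19.83 + 2.02Q = 213.69 - 1.81Q → Q_m = 50.6162.
Total external cost = ∫₀^{Q_m} (9.58 + 1.48Q) dQ = 9.58×50.6162 + ½×1.48×50.6162² = 2380.7830.

£2380.78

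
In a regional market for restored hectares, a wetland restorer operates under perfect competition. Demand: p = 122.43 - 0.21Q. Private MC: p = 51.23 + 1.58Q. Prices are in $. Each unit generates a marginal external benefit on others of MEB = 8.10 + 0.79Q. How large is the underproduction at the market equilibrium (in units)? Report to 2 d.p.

Market equilibrium (private): 51.23 + 1.58Q = 122.43 - 0.21Q → Q_m = 39.7765.
Social marginal cost = private MC − MEB = 43.13 + 0.79Q.
Set SMC = demand: 43.13 + 0.79Q = 122.43 - 0.21Q → Q* = 79.3000.
Gap = |39.7765 − 79.3000| = 39.5235.

39.52 units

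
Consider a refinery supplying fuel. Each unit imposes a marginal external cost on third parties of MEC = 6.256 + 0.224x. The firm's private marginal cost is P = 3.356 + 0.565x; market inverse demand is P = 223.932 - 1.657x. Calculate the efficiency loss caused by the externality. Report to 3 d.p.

Market equilibrium (private): 3.356 + 0.565x = 223.932 - 1.657x → x_m = 99.2691.
Social marginal cost = private MC + MEC = 9.612 + 0.789x.
Set SMC = demand: 9.612 + 0.789x = 223.932 - 1.657x → x* = 87.6206.
The loss is the area between SMC and demand from x* to x_m; with linear curves that's a triangle of height MEC(x_m).
DWL = ½ × 11.6485 × 28.4923 = 165.9463.

DWL = 165.946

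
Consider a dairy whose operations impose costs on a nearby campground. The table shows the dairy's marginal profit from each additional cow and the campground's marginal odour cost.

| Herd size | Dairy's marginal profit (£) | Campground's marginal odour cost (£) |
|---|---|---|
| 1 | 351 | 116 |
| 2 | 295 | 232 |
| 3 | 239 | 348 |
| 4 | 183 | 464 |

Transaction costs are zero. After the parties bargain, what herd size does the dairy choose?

2

Bargaining reaches the level where marginal profit last exceeds marginal odour cost.
That holds through level 2 (295 ≥ 232) but not at 3 (239 < 348).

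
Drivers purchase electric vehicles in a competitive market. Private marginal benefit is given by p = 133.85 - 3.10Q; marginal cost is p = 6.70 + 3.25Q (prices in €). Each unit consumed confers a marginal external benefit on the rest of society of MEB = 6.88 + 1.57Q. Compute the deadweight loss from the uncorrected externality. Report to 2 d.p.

Market equilibrium (private): 6.70 + 3.25Q = 133.85 - 3.10Q → Q_m = 20.0236.
Social marginal benefit = demand + MEB = 140.73 - 1.53Q.
Set SMB = MC: 140.73 - 1.53Q = 6.70 + 3.25Q → Q* = 28.0397.
The welfare-loss triangle has base |Q_m − Q*| and height MEB(Q_m) (the vertical gap between SMB and MC is zero at Q* and MEB at Q_m).
DWL = ½ × 8.0161 × 38.3171 = 153.5769.

DWL = €153.58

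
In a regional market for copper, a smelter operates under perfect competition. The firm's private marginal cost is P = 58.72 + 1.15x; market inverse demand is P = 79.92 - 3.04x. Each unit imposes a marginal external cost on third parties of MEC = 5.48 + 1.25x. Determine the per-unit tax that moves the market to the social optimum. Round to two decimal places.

Social marginal cost = private MC + MEC = 64.20 + 2.40x.
Set SMC = demand: 64.20 + 2.40x = 79.92 - 3.04x → x* = 2.8897.
The Pigouvian tax equals MEC at x*: 5.48 + 1.25×2.8897 = 9.0921.

tax = 9.09 per unit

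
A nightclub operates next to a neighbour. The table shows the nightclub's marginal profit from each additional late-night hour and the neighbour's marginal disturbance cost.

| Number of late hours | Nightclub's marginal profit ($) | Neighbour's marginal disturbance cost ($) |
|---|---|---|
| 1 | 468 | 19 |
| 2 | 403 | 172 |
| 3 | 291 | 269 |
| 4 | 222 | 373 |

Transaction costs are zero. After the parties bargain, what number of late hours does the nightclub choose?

3

Bargaining reaches the level where marginal profit last exceeds marginal disturbance cost.
That holds through level 3 (291 ≥ 269) but not at 4 (222 < 373).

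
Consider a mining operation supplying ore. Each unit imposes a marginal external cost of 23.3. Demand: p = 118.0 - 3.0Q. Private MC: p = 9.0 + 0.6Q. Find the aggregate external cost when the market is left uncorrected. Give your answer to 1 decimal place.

Market equilibrium (private): 9.0 + 0.6Q = 118.0 - 3.0Q → Q_m = 30.2778.
Total external cost = MEC × Q_m = 23.3 × 30.2778 = 705.4727.

705.5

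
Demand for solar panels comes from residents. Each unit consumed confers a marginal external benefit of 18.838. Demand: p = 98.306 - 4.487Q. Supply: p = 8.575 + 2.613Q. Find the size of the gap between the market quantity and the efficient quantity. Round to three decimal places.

Market equilibrium (private): 8.575 + 2.613Q = 98.306 - 4.487Q → Q_m = 12.6382.
Social marginal benefit = demand + MEB = 117.144 - 4.487Q.
Set SMB = MC: 117.144 - 4.487Q = 8.575 + 2.613Q → Q* = 15.2914.
Gap = |12.6382 − 15.2914| = 2.6532.

2.653 units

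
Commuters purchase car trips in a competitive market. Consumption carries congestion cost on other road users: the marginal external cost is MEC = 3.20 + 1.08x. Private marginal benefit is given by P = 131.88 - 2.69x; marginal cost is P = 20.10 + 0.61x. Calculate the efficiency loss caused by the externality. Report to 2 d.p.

DWL = 180.67

Market equilibrium (private): 20.10 + 0.61x = 131.88 - 2.69x → x_m = 33.8727.
Social marginal benefit = demand − MEC = 128.68 - 3.77x.
Set SMB = MC: 128.68 - 3.77x = 20.10 + 0.61x → x* = 24.7900.
The welfare-loss triangle has base |x_m − x*| and height MEC(x_m) (the vertical gap between SMB and MC is zero at x* and MEC at x_m).
DWL = ½ × 9.0827 × 39.7825 = 180.6663.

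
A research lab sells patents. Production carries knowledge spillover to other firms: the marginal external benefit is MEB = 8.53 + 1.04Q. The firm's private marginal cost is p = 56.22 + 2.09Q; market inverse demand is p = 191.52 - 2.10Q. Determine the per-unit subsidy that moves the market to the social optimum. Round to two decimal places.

subsidy = 56.02 per unit

Social marginal cost = private MC − MEB = 47.69 + 1.05Q.
Set SMC = demand: 47.69 + 1.05Q = 191.52 - 2.10Q → Q* = 45.6603.
The Pigouvian subsidy equals MEB at Q*: 8.53 + 1.04×45.6603 = 56.0167.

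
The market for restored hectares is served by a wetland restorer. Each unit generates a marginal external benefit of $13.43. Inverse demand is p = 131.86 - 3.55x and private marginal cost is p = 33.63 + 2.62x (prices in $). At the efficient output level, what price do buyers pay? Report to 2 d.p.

Social marginal cost = private MC − MEB = 20.20 + 2.62x.
Set SMC = demand: 20.20 + 2.62x = 131.86 - 3.55x → x* = 18.0972.
Consumer price on the demand curve at x*: 131.86 − 3.55×18.0972 = 67.6149.

P = $67.61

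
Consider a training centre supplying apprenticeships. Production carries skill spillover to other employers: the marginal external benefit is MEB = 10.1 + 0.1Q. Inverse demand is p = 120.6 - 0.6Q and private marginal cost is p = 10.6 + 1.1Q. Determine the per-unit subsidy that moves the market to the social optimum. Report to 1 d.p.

subsidy = 17.6 per unit

Social marginal cost = private MC − MEB = 0.5 + Q.
Set SMC = demand: 0.5 + Q = 120.6 - 0.6Q → Q* = 75.0625.
The Pigouvian subsidy equals MEB at Q*: 10.1 + 0.1×75.0625 = 17.6063.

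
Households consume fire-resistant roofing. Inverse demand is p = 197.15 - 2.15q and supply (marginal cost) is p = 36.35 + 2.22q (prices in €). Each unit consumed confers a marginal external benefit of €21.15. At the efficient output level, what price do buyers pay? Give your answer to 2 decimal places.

Social marginal benefit = demand + MEB = 218.30 - 2.15q.
Set SMB = MC: 218.30 - 2.15q = 36.35 + 2.22q → q* = 41.6362.
Consumer price on the demand curve at q*: 197.15 − 2.15×41.6362 = 107.6322.

P = €107.63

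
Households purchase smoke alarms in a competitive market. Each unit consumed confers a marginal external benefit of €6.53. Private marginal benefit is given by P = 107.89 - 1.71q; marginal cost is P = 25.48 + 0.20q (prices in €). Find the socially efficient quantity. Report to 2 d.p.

q* = 46.57

Social marginal benefit = demand + MEB = 114.42 - 1.71q.
Set SMB = MC: 114.42 - 1.71q = 25.48 + 0.20q → q* = 46.5654.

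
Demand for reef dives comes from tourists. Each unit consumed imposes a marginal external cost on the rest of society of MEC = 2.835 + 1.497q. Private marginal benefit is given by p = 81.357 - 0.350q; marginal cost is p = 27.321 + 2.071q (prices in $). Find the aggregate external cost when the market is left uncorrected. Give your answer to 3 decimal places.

Market equilibrium (private): 27.321 + 2.071q = 81.357 - 0.350q → q_m = 22.3197.
Total external cost = ∫₀^{q_m} (2.835 + 1.497q) dq = 2.835×22.3197 + ½×1.497×22.3197² = 436.1559.

$436.156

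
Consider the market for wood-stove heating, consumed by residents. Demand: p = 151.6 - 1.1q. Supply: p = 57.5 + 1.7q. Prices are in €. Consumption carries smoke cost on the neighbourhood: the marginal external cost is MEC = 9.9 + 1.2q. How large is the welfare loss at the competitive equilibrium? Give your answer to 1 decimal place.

Market equilibrium (private): 57.5 + 1.7q = 151.6 - 1.1q → q_m = 33.6071.
Social marginal benefit = demand − MEC = 141.7 - 2.3q.
Set SMB = MC: 141.7 - 2.3q = 57.5 + 1.7q → q* = 21.0500.
The loss is the area between SMB and MC from q* to q_m; with linear curves that's a triangle of height MEC(q_m).
DWL = ½ × 12.5571 × 50.2286 = 315.3628.

DWL = €315.4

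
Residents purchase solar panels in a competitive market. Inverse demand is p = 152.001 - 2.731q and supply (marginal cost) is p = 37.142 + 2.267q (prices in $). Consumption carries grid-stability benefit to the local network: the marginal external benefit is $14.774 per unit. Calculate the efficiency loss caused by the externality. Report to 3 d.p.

Market equilibrium (private): 37.142 + 2.267q = 152.001 - 2.731q → q_m = 22.9810.
Social marginal benefit = demand + MEB = 166.775 - 2.731q.
Set SMB = MC: 166.775 - 2.731q = 37.142 + 2.267q → q* = 25.9370.
Height of the DWL triangle at q_m is SMB(q_m) − MC(q_m) = MEB(q_m) = 14.7740.
DWL = ½ × 2.9560 × 14.7740 = 21.8360.

DWL = $21.836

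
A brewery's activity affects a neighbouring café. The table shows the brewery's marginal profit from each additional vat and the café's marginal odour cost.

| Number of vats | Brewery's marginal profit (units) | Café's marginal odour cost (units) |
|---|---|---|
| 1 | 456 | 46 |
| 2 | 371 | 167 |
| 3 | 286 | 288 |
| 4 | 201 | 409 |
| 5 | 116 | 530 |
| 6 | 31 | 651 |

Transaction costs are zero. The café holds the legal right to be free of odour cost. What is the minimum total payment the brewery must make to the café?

Efficient level: marginal profit ≥ marginal odour cost through level 2, so k* = 2.
With the café holding the right, the brewery must at least compensate total damage at k*: 46 + 167 = 213.

213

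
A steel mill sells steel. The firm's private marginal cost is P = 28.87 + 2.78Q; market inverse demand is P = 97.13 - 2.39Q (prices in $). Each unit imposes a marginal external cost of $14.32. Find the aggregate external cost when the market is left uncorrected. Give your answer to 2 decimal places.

Market equilibrium (private): 28.87 + 2.78Q = 97.13 - 2.39Q → Q_m = 13.2031.
Total external cost = MEC × Q_m = 14.32 × 13.2031 = 189.0684.

$189.07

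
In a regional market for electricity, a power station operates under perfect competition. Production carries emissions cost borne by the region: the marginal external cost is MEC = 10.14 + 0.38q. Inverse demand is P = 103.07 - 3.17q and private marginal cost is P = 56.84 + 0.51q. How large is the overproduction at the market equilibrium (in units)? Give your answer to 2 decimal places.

Market equilibrium (private): 56.84 + 0.51q = 103.07 - 3.17q → q_m = 12.5625.
Social marginal cost = private MC + MEC = 66.98 + 0.89q.
Set SMC = demand: 66.98 + 0.89q = 103.07 - 3.17q → q* = 8.8892.
Gap = |12.5625 − 8.8892| = 3.6733.

3.67 units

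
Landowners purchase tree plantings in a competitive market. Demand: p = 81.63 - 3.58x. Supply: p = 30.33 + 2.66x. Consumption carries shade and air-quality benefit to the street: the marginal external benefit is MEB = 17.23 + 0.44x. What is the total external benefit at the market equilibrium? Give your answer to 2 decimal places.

156.52

Market equilibrium (private): 30.33 + 2.66x = 81.63 - 3.58x → x_m = 8.2212.
Total external benefit = ∫₀^{x_m} (17.23 + 0.44x) dx = 17.23×8.2212 + ½×0.44×8.2212² = 156.5207.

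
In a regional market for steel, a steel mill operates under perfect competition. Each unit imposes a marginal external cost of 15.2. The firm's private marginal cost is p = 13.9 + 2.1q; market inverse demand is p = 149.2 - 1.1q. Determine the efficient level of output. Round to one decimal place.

Social marginal cost = private MC + MEC = 29.1 + 2.1q.
Set SMC = demand: 29.1 + 2.1q = 149.2 - 1.1q → q* = 37.5313.

q* = 37.5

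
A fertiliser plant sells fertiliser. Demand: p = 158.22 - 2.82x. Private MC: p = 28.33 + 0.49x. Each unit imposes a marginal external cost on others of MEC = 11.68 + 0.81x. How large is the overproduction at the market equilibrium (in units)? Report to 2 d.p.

Market equilibrium (private): 28.33 + 0.49x = 158.22 - 2.82x → x_m = 39.2417.
Social marginal cost = private MC + MEC = 40.01 + 1.30x.
Set SMC = demand: 40.01 + 1.30x = 158.22 - 2.82x → x* = 28.6917.
Gap = |39.2417 − 28.6917| = 10.5500.

10.55 units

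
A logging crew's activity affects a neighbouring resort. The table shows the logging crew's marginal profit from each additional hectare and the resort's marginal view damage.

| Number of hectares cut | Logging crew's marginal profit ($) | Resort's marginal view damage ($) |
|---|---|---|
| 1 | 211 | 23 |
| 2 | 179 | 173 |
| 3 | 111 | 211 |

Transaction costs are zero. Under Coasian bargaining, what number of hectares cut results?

Bargaining reaches the level where marginal profit last exceeds marginal view damage.
That holds through level 2 (179 ≥ 173) but not at 3 (111 < 211).

2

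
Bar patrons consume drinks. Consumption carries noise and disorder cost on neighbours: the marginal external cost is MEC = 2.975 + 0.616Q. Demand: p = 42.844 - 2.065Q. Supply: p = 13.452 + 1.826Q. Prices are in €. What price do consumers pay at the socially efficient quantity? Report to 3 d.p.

P = €30.740

Social marginal benefit = demand − MEC = 39.869 - 2.681Q.
Set SMB = MC: 39.869 - 2.681Q = 13.452 + 1.826Q → Q* = 5.8613.
Consumer price on the demand curve at Q*: 42.844 − 2.065×5.8613 = 30.7404.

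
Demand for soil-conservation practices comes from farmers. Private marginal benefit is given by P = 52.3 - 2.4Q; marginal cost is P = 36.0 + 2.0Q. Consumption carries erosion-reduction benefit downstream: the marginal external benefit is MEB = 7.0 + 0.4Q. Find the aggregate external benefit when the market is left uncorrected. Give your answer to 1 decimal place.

28.7

Market equilibrium (private): 36.0 + 2.0Q = 52.3 - 2.4Q → Q_m = 3.7045.
Total external benefit = ∫₀^{Q_m} (7.0 + 0.4Q) dQ = 7.0×3.7045 + ½×0.4×3.7045² = 28.6762.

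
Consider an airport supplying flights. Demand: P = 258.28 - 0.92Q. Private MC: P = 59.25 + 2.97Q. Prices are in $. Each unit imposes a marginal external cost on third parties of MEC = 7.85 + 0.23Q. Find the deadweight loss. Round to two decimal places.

Market equilibrium (private): 59.25 + 2.97Q = 258.28 - 0.92Q → Q_m = 51.1645.
Social marginal cost = private MC + MEC = 67.10 + 3.20Q.
Set SMC = demand: 67.10 + 3.20Q = 258.28 - 0.92Q → Q* = 46.4029.
The welfare-loss triangle has base |Q_m − Q*| and height MEC(Q_m) (the vertical gap between SMC and demand is zero at Q* and MEC at Q_m).
DWL = ½ × 4.7616 × 19.6178 = 46.7061.

DWL = $46.71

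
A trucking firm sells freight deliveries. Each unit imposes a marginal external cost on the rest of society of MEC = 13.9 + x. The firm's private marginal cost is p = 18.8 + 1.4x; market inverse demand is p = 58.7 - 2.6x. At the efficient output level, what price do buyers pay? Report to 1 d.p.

Social marginal cost = private MC + MEC = 32.7 + 2.4x.
Set SMC = demand: 32.7 + 2.4x = 58.7 - 2.6x → x* = 5.2000.
Consumer price on the demand curve at x*: 58.7 − 2.6×5.2000 = 45.1800.

P = 45.2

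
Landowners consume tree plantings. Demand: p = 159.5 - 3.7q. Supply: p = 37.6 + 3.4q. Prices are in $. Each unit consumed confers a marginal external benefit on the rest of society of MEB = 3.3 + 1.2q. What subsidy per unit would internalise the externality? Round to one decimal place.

subsidy = $28.8 per unit

Social marginal benefit = demand + MEB = 162.8 - 2.5q.
Set SMB = MC: 162.8 - 2.5q = 37.6 + 3.4q → q* = 21.2203.
The Pigouvian subsidy equals MEB at q*: 3.3 + 1.2×21.2203 = 28.7644.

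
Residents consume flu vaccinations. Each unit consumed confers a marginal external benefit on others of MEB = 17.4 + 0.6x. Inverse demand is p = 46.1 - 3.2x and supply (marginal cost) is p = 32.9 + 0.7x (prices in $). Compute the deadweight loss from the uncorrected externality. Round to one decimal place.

Market equilibrium (private): 32.9 + 0.7x = 46.1 - 3.2x → x_m = 3.3846.
Social marginal benefit = demand + MEB = 63.5 - 2.6x.
Set SMB = MC: 63.5 - 2.6x = 32.9 + 0.7x → x* = 9.2727.
Between x* and x_m the wedge SMB − MC runs linearly from 0 to MEB(x_m), so the loss is a triangle.
DWL = ½ × 5.8881 × 19.4308 = 57.2052.

DWL = $57.2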